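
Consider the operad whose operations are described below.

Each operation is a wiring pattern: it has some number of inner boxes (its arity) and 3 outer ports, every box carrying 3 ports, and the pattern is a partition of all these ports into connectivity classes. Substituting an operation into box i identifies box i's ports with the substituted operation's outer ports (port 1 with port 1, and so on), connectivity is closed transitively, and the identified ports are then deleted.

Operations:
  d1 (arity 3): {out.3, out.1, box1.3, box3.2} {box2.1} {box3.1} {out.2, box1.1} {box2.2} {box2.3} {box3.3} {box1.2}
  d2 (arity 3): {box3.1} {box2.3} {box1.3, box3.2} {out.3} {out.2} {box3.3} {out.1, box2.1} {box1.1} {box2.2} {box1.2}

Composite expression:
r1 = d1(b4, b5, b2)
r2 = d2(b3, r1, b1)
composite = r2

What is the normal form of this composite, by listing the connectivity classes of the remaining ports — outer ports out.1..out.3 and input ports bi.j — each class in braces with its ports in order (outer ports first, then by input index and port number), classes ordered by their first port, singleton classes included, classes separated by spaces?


{out.1, b2.2, b4.3} {out.2} {out.3} {b1.1} {b1.2, b3.3} {b1.3} {b2.1} {b2.3} {b3.1} {b3.2} {b4.1} {b4.2} {b5.1} {b5.2} {b5.3}

Two ports join when wires chain via d2-identified ports.
d1 over (b4, b5, b2) gives {out.1, out.3, b2.2, b4.3} {out.2, b4.1} {b2.1} {b2.3} {b4.2} {b5.1} {b5.2} {b5.3}, out.j being that stage's outer ports
d2 over (b3, b4, b5, b2, b1) gives {out.1, b2.2, b4.3} {out.2} {out.3} {b1.1} {b1.2, b3.3} {b1.3} {b2.1} {b2.3} {b3.1} {b3.2} {b4.1} {b4.2} {b5.1} {b5.2} {b5.3}, out.j being that stage's outer ports


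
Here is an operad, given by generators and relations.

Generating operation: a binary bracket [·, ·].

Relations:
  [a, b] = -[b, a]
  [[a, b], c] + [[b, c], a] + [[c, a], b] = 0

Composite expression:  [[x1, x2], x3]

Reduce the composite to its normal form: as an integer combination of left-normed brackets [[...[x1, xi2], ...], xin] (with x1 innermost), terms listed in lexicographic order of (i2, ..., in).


Antisymmetry and Jacobi reduce to x1-anchored left-normed brackets.
Composite bracket: [[x1, x2], x3]
Expanding via [a, b] = ab - ba: 4 signed words (2^2 = 4).
Coefficients come from the x1-initial words:
  the word x1x2x3 carries sign +1 and contributes +[[x1, x2], x3]

[[x1, x2], x3]


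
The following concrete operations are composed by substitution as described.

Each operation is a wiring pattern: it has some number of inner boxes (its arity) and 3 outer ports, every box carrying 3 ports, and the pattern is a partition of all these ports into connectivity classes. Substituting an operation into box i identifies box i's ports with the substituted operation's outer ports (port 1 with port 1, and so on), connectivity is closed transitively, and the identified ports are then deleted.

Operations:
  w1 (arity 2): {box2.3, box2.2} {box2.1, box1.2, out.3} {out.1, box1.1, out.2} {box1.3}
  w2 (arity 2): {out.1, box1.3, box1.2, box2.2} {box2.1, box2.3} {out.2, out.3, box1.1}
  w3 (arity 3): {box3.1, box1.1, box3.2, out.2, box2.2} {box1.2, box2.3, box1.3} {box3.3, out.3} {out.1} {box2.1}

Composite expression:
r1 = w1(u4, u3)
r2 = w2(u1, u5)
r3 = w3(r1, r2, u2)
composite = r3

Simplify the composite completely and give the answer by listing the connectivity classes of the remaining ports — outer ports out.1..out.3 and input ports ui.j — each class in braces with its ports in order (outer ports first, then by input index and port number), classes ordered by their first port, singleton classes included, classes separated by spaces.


{out.1} {out.2, u1.1, u2.1, u2.2, u3.1, u4.1, u4.2} {out.3, u2.3} {u1.2, u1.3, u5.2} {u3.2, u3.3} {u4.3} {u5.1, u5.3}

After gluing at w3, chains via deleted ports link the u-ports.
composing w1 on (u4, u3), with out.j its own outer ports: {out.1, out.2, u4.1} {out.3, u3.1, u4.2} {u3.2, u3.3} {u4.3}
composing w2 on (u1, u5), with out.j its own outer ports: {out.1, u1.2, u1.3, u5.2} {out.2, out.3, u1.1} {u5.1, u5.3}
composing w3 on (u4, u3, u1, u5, u2), with out.j its own outer ports: {out.1} {out.2, u1.1, u2.1, u2.2, u3.1, u4.1, u4.2} {out.3, u2.3} {u1.2, u1.3, u5.2} {u3.2, u3.3} {u4.3} {u5.1, u5.3}


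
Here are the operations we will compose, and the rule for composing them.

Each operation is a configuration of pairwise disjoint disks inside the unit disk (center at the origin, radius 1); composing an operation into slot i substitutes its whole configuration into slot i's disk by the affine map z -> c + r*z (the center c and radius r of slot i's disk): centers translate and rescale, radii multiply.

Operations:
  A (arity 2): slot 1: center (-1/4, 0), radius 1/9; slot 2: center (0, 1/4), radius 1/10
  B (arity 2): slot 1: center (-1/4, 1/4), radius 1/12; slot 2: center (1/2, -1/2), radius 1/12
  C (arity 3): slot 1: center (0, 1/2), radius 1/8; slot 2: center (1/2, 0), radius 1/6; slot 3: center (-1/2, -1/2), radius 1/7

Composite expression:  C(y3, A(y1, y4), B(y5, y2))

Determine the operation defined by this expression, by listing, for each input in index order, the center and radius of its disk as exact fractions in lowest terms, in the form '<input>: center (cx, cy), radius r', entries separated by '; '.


y1: center (11/24, 0), radius 1/54; y2: center (-3/7, -4/7), radius 1/84; y3: center (0, 1/2), radius 1/8; y4: center (1/2, 1/24), radius 1/60; y5: center (-15/28, -13/28), radius 1/84

Affine substitution under C: radii multiply and y-centers shift.
tracing y3 down its 1-map path: center (0, 1/2), radius 1/8
tracing y1 down its 2-map path: center (11/24, 0), radius 1/54
tracing y4 down its 2-map path: center (1/2, 1/24), radius 1/60
tracing y5 down its 2-map path: center (-15/28, -13/28), radius 1/84
tracing y2 down its 2-map path: center (-3/7, -4/7), radius 1/84


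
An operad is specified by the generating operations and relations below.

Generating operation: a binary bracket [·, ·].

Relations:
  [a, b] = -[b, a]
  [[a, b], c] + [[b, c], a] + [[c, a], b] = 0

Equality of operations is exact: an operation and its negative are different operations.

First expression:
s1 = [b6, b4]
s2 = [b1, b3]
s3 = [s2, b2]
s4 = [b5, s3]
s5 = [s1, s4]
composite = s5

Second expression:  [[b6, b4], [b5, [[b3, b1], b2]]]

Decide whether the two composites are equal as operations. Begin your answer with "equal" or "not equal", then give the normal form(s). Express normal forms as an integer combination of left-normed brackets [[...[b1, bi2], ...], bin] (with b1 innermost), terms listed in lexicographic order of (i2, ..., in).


not equal; first: -[[[[[b1, b3], b2], b5], b4], b6] + [[[[[b1, b3], b2], b5], b6], b4]; second: [[[[[b1, b3], b2], b5], b4], b6] - [[[[[b1, b3], b2], b5], b6], b4]

The first composite normalizes to -[[[[[b1, b3], b2], b5], b4], b6] + [[[[[b1, b3], b2], b5], b6], b4]
The second composite normalizes to [[[[[b1, b3], b2], b5], b4], b6] - [[[[[b1, b3], b2], b5], b6], b4]
The normal forms differ: not equal.


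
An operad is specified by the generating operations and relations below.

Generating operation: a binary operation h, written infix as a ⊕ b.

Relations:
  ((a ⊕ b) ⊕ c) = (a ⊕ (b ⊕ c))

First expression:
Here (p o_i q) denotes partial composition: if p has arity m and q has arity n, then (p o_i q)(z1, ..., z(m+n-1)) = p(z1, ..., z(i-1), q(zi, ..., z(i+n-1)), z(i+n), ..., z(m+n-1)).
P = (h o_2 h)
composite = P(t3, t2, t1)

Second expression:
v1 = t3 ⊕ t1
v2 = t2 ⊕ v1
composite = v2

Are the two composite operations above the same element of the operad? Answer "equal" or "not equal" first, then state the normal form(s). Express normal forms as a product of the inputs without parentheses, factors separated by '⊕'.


not equal: they reduce to t3 ⊕ t2 ⊕ t1 and t2 ⊕ t3 ⊕ t1

In normal form, the first expression is t3 ⊕ t2 ⊕ t1
In normal form, the second expression is t2 ⊕ t3 ⊕ t1
The normal forms differ: not equal.


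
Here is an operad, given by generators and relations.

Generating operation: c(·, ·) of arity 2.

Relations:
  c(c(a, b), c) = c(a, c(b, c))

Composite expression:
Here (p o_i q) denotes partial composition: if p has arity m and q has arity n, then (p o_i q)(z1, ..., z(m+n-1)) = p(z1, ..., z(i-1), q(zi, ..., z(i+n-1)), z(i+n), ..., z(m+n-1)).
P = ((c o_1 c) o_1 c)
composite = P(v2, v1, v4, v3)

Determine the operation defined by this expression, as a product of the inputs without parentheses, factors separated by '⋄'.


v2 ⋄ v1 ⋄ v4 ⋄ v3


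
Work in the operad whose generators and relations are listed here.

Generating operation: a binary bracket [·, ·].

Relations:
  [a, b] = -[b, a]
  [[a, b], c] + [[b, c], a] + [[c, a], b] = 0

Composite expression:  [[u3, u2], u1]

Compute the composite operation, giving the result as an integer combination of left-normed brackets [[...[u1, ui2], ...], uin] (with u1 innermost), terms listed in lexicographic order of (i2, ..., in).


Left-normed coefficients sit on the u1-initial expansion words.
Composite bracket: [[u3, u2], u1]
Each bracket splits as ab - ba, giving 4 signed words (2^2 = 4).
Words beginning with u1 determine it all:
  from u1u2u3, sign +1: term +[[u1, u2], u3]
  from u1u3u2, sign -1: term -[[u1, u3], u2]

[[u1, u2], u3] - [[u1, u3], u2]


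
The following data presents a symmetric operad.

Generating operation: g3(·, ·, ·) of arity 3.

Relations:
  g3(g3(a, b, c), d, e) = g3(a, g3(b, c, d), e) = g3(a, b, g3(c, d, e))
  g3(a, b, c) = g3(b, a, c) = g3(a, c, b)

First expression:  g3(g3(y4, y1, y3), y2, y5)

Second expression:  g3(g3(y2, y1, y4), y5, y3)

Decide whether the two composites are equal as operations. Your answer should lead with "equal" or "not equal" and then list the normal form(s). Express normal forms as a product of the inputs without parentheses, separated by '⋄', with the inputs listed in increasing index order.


equal; the common form is y1 ⋄ y2 ⋄ y3 ⋄ y4 ⋄ y5

The first expression reduces to y1 ⋄ y2 ⋄ y3 ⋄ y4 ⋄ y5
The second expression reduces to y1 ⋄ y2 ⋄ y3 ⋄ y4 ⋄ y5
Same normal form: equal.


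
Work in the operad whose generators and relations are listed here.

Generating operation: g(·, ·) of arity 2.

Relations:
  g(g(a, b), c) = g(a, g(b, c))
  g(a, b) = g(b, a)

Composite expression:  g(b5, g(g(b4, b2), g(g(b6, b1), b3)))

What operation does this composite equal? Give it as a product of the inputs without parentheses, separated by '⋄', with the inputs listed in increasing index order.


b1 ⋄ b2 ⋄ b3 ⋄ b4 ⋄ b5 ⋄ b6

Reordering under g is free, so list the b-inputs canonically.
g(b4, b2) reduces to b4 ⋄ b2
g(b6, b1) reduces to b6 ⋄ b1
g(g(b6, b1), b3) reduces to b6 ⋄ b1 ⋄ b3
g(g(b4, b2), g(g(b6, b1), b3)) reduces to b4 ⋄ b2 ⋄ b6 ⋄ b1 ⋄ b3
g(b5, g(g(b4, b2), g(g(b6, b1), b3))) reduces to b5 ⋄ b4 ⋄ b2 ⋄ b6 ⋄ b1 ⋄ b3
reordering the factors by index: b1 ⋄ b2 ⋄ b3 ⋄ b4 ⋄ b5 ⋄ b6


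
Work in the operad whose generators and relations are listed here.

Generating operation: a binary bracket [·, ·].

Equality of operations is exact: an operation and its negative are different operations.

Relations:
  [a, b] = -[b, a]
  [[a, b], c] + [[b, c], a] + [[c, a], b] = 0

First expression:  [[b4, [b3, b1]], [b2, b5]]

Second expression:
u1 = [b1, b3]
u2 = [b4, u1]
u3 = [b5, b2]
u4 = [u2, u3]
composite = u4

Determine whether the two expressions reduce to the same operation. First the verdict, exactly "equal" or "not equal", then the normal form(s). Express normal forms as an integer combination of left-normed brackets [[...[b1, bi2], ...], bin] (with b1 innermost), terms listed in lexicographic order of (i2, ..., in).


Reducing the first expression gives [[[[b1, b3], b4], b2], b5] - [[[[b1, b3], b4], b5], b2]
Reducing the second expression gives [[[[b1, b3], b4], b2], b5] - [[[[b1, b3], b4], b5], b2]
Same normal form: equal.

equal — both sides give [[[[b1, b3], b4], b2], b5] - [[[[b1, b3], b4], b5], b2]


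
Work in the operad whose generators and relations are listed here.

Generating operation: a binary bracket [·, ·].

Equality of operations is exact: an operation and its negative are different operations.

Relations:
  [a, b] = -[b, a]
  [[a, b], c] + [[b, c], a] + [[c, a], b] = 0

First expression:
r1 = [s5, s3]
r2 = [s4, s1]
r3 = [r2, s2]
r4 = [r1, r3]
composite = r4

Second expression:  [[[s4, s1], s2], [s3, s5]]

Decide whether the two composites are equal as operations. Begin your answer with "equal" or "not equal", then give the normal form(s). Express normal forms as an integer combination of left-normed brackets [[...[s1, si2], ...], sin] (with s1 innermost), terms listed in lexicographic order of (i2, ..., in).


Normal form of the first expression: -[[[[s1, s4], s2], s3], s5] + [[[[s1, s4], s2], s5], s3]
Normal form of the second expression: -[[[[s1, s4], s2], s3], s5] + [[[[s1, s4], s2], s5], s3]
Identical normal forms: equal.

equal — both sides give -[[[[s1, s4], s2], s3], s5] + [[[[s1, s4], s2], s5], s3]


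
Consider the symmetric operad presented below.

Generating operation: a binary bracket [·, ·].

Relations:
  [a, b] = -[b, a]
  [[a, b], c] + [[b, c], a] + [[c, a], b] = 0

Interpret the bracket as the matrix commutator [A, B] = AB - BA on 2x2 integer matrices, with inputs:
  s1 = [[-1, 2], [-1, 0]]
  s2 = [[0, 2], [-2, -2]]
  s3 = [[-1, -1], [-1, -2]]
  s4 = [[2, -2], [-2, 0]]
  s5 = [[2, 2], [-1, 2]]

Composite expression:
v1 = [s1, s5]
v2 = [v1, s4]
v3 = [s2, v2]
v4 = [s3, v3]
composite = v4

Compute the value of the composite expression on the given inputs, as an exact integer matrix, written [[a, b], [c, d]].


[[4, 8], [-4, -4]]


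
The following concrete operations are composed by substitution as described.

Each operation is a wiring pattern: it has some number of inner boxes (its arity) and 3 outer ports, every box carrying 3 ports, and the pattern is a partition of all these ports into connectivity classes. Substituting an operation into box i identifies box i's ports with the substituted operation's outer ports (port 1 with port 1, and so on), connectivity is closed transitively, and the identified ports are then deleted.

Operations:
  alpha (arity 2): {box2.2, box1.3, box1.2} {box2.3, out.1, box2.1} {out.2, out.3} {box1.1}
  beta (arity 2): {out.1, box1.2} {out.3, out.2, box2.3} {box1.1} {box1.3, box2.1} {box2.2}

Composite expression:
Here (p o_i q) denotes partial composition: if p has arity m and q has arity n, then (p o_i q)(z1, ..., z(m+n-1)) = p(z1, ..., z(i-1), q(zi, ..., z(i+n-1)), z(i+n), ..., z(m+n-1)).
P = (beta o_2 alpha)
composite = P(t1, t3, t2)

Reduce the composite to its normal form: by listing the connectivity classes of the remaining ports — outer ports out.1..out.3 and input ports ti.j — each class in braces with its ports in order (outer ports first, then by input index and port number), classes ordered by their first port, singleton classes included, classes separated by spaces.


{out.1, t1.2} {out.2, out.3} {t1.1} {t1.3, t2.1, t2.3} {t2.2, t3.2, t3.3} {t3.1}


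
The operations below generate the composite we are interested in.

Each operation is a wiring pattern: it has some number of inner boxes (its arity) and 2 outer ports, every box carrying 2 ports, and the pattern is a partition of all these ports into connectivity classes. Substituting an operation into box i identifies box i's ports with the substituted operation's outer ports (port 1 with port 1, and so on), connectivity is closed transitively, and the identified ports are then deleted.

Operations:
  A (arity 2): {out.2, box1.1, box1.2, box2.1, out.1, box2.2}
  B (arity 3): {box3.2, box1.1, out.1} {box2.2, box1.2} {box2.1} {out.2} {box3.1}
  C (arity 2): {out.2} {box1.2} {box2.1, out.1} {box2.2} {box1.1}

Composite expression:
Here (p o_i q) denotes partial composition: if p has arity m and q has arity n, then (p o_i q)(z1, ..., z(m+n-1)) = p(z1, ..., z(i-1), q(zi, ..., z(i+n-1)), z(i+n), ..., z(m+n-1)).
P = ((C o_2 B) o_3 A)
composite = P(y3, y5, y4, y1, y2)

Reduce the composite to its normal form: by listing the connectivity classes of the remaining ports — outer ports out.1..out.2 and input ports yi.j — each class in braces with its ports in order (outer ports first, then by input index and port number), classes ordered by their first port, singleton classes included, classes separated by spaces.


{out.1, y2.2, y5.1} {out.2} {y1.1, y1.2, y4.1, y4.2, y5.2} {y2.1} {y3.1} {y3.2}

Reachability decides: close wires over C-identified ports.
composing A on (y4, y1), with out.j its own outer ports: {out.1, out.2, y1.1, y1.2, y4.1, y4.2}
composing B on (y5, y4, y1, y2), with out.j its own outer ports: {out.1, y2.2, y5.1} {out.2} {y1.1, y1.2, y4.1, y4.2, y5.2} {y2.1}
composing C on (y3, y5, y4, y1, y2), with out.j its own outer ports: {out.1, y2.2, y5.1} {out.2} {y1.1, y1.2, y4.1, y4.2, y5.2} {y2.1} {y3.1} {y3.2}


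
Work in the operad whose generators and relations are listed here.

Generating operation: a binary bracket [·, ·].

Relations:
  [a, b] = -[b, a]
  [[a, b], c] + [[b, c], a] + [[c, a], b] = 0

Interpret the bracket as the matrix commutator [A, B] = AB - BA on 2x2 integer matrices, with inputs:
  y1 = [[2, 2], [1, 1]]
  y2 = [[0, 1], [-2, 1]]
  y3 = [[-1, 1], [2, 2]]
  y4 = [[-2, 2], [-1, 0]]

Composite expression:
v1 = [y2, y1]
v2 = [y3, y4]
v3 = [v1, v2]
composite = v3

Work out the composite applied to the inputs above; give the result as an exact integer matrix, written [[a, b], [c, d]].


[[17, -70], [80, -17]]


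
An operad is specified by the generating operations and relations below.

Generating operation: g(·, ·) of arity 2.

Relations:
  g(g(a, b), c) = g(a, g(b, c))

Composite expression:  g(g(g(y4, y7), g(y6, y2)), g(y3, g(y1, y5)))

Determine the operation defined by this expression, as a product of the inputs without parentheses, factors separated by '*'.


y4 * y7 * y6 * y2 * y3 * y1 * y5

Associativity of g dissolves the nesting; only the y-input order survives.
g(y4, y7) unparenthesizes to y4 * y7
g(y6, y2) unparenthesizes to y6 * y2
g(g(y4, y7), g(y6, y2)) unparenthesizes to y4 * y7 * y6 * y2
g(y1, y5) unparenthesizes to y1 * y5
g(y3, g(y1, y5)) unparenthesizes to y3 * y1 * y5
g(g(g(y4, y7), g(y6, y2)), g(y3, g(y1, y5))) unparenthesizes to y4 * y7 * y6 * y2 * y3 * y1 * y5


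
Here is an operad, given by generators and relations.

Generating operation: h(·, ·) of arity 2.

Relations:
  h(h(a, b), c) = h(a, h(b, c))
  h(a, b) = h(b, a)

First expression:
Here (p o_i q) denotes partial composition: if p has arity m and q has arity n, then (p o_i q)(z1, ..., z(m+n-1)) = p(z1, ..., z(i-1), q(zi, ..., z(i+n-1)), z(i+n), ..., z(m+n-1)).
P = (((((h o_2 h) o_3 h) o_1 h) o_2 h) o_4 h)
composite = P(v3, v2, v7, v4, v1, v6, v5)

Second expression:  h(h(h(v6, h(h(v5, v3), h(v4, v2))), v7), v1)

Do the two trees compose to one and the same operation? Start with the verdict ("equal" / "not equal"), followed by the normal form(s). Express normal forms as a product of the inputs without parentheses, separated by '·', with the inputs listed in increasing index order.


equal — both sides give v1 · v2 · v3 · v4 · v5 · v6 · v7

The first expression reduces to v1 · v2 · v3 · v4 · v5 · v6 · v7
The second expression reduces to v1 · v2 · v3 · v4 · v5 · v6 · v7
Identical normal forms: equal.


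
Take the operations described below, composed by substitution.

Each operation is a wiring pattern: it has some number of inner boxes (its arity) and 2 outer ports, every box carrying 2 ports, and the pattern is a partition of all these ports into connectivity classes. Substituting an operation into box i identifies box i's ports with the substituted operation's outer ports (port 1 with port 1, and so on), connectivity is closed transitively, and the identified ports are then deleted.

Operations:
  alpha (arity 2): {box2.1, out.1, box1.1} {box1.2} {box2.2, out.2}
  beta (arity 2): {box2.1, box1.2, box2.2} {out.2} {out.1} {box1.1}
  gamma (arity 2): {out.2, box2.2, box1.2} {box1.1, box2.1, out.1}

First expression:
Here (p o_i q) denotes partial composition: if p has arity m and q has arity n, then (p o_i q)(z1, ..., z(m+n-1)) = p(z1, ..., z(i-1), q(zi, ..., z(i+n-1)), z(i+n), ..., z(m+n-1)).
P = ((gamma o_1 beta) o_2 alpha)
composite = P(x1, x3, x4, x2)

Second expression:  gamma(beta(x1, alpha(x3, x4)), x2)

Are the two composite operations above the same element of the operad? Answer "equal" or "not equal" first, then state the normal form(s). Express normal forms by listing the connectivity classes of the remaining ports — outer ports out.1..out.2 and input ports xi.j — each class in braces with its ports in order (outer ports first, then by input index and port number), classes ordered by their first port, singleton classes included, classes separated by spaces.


equal; both compose to {out.1, x2.1} {out.2, x2.2} {x1.1} {x1.2, x3.1, x4.1, x4.2} {x3.2}

In normal form, the first expression is {out.1, x2.1} {out.2, x2.2} {x1.1} {x1.2, x3.1, x4.1, x4.2} {x3.2}
In normal form, the second expression is {out.1, x2.1} {out.2, x2.2} {x1.1} {x1.2, x3.1, x4.1, x4.2} {x3.2}
Identical normal forms: equal.


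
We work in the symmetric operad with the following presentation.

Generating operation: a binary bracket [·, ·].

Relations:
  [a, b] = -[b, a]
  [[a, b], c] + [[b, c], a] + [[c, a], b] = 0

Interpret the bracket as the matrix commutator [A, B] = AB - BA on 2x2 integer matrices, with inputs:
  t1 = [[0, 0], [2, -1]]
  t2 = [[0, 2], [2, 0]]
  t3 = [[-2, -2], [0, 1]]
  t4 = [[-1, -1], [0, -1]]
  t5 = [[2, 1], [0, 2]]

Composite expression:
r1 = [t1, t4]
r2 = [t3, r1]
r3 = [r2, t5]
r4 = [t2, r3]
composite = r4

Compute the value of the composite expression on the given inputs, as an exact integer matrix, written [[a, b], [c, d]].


[t1, t4] = [[2, -1], [0, -2]]
[t3, [t1, t4]] = [[0, 11], [0, 0]]
[[t3, [t1, t4]], t5] = [[0, 0], [0, 0]]
[t2, [[t3, [t1, t4]], t5]] = [[0, 0], [0, 0]]

[[0, 0], [0, 0]]


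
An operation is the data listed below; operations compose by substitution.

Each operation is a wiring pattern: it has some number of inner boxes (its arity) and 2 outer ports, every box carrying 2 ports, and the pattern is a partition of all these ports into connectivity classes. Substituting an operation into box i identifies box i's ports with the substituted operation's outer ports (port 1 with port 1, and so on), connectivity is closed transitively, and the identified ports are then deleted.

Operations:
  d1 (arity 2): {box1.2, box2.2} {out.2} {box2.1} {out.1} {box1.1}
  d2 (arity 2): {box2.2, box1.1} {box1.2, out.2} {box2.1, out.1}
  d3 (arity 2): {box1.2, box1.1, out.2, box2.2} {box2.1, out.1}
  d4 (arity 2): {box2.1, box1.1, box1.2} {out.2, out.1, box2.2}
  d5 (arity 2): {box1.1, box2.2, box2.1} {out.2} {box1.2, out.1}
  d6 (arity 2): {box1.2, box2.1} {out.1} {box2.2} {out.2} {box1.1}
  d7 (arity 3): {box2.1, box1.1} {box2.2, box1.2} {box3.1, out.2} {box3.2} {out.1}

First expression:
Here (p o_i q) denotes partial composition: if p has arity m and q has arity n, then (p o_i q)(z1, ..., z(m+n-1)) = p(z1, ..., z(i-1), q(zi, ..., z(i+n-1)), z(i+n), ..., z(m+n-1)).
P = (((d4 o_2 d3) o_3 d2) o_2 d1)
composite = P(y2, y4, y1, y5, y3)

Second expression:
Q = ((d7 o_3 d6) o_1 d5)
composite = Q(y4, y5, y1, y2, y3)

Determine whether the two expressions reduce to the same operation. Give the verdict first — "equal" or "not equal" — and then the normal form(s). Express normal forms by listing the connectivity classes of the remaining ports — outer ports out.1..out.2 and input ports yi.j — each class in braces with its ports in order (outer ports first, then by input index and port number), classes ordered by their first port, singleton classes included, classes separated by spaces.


not equal — first {out.1, out.2, y5.2} {y1.1} {y1.2, y4.2} {y2.1, y2.2, y3.1} {y3.2, y5.1} {y4.1}, second {out.1} {out.2} {y1.1, y4.2} {y1.2} {y2.1} {y2.2, y3.1} {y3.2} {y4.1, y5.1, y5.2}

Reducing the first expression gives {out.1, out.2, y5.2} {y1.1} {y1.2, y4.2} {y2.1, y2.2, y3.1} {y3.2, y5.1} {y4.1}
Reducing the second expression gives {out.1} {out.2} {y1.1, y4.2} {y1.2} {y2.1} {y2.2, y3.1} {y3.2} {y4.1, y5.1, y5.2}
No match — not equal.


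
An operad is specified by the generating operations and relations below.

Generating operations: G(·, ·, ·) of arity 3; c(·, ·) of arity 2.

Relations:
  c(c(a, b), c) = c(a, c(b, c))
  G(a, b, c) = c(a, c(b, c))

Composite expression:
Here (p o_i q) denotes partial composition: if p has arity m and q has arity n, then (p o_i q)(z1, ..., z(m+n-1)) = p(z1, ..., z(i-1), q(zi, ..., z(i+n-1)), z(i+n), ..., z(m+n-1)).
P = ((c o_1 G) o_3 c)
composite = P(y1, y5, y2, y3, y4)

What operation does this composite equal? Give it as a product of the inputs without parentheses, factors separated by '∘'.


Key point: c is associative — brackets drop, the y-order remains.
c(y2, y3) linearizes to y2 ∘ y3
G(y1, y5, c(y2, y3)) linearizes to y1 ∘ y5 ∘ y2 ∘ y3
c(G(y1, y5, c(y2, y3)), y4) linearizes to y1 ∘ y5 ∘ y2 ∘ y3 ∘ y4

y1 ∘ y5 ∘ y2 ∘ y3 ∘ y4


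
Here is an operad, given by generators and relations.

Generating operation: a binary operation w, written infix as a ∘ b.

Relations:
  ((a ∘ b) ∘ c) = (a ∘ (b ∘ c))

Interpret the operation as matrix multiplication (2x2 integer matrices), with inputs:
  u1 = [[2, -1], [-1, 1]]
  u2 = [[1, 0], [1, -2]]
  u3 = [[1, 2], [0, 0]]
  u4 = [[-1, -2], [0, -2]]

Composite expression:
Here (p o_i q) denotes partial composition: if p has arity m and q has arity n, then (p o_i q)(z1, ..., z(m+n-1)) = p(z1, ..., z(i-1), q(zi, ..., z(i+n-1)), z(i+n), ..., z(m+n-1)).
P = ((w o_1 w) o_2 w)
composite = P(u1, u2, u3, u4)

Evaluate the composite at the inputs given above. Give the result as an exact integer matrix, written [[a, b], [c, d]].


[[-1, -6], [0, 0]]


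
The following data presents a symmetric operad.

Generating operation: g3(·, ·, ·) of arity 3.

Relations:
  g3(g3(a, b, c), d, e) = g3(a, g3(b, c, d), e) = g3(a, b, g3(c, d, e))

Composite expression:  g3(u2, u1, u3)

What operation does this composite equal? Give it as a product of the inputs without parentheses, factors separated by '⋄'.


Associativity of g3 dissolves the nesting; only the u-input order survives.
g3(u2, u1, u3) unparenthesizes to u2 ⋄ u1 ⋄ u3

u2 ⋄ u1 ⋄ u3


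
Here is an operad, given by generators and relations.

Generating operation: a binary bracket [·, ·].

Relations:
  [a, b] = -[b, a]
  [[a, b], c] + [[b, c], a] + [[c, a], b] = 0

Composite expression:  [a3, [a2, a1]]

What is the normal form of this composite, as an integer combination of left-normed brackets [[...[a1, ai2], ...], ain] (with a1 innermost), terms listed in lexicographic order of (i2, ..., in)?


[[a1, a2], a3]


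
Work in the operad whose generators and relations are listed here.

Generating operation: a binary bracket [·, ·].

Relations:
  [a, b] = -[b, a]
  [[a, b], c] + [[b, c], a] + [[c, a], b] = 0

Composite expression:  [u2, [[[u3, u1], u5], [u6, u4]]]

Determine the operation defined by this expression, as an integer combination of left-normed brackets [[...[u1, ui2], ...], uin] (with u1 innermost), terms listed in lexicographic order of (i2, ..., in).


-[[[[[u1, u3], u5], u4], u6], u2] + [[[[[u1, u3], u5], u6], u4], u2]

In the tensor algebra, words opening u1 carry the u1-anchored form.
Composite bracket: [u2, [[[u3, u1], u5], [u6, u4]]]
Under [a, b] = ab - ba we get 32 signed associative words (2^5 = 32).
Coefficients come from the u1-initial words:
  the word u1u3u5u4u6u2 carries sign -1 and contributes -[[[[[u1, u3], u5], u4], u6], u2]
  the word u1u3u5u6u4u2 carries sign +1 and contributes +[[[[[u1, u3], u5], u6], u4], u2]


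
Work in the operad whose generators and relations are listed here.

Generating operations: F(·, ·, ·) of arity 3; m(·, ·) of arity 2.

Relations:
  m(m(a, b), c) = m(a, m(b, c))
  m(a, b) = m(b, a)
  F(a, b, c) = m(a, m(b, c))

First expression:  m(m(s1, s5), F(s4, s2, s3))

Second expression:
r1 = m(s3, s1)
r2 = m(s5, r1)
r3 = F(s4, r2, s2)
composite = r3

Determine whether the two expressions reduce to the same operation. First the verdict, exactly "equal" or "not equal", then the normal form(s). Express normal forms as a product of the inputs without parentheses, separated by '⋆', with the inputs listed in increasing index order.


equal; both compose to s1 ⋆ s2 ⋆ s3 ⋆ s4 ⋆ s5


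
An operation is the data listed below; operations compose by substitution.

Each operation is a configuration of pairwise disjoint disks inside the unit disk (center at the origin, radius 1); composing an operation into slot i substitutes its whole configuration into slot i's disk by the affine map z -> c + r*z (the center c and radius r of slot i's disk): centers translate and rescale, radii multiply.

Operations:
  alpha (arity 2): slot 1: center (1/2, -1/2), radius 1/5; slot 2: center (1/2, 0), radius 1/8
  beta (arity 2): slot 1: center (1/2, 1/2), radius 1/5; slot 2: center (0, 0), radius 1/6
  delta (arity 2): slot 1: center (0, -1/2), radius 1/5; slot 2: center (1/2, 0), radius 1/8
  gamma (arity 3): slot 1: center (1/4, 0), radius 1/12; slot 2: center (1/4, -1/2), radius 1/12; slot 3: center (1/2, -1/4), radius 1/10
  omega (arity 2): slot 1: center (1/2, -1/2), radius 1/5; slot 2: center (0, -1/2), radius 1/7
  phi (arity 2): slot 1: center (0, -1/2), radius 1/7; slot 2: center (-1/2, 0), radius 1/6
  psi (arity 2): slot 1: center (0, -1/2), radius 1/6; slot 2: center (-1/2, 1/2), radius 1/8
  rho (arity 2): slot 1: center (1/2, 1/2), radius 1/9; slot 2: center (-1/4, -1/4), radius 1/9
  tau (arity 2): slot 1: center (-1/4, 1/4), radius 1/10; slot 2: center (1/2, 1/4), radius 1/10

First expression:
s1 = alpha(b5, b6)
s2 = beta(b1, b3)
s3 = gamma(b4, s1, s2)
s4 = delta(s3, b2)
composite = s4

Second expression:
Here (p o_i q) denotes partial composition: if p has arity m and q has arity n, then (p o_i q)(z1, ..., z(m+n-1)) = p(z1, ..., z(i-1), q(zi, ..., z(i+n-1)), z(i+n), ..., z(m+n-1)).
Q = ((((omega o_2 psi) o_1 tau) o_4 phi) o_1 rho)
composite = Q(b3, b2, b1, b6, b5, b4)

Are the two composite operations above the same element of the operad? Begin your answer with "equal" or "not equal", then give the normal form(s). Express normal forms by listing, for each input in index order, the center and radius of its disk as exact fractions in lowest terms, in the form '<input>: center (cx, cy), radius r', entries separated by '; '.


not equal; the first gives b1: center (11/100, -27/50), radius 1/250; b2: center (1/2, 0), radius 1/8; b3: center (1/10, -11/20), radius 1/300; b4: center (1/20, -1/2), radius 1/60; b5: center (7/120, -73/120), radius 1/300; b6: center (7/120, -3/5), radius 1/480 and the second b1: center (3/5, -9/20), radius 1/50; b2: center (89/200, -91/200), radius 1/450; b3: center (23/50, -11/25), radius 1/450; b4: center (-9/112, -3/7), radius 1/336; b5: center (-1/14, -7/16), radius 1/392; b6: center (0, -4/7), radius 1/42

In normal form, the first expression is b1: center (11/100, -27/50), radius 1/250; b2: center (1/2, 0), radius 1/8; b3: center (1/10, -11/20), radius 1/300; b4: center (1/20, -1/2), radius 1/60; b5: center (7/120, -73/120), radius 1/300; b6: center (7/120, -3/5), radius 1/480
In normal form, the second expression is b1: center (3/5, -9/20), radius 1/50; b2: center (89/200, -91/200), radius 1/450; b3: center (23/50, -11/25), radius 1/450; b4: center (-9/112, -3/7), radius 1/336; b5: center (-1/14, -7/16), radius 1/392; b6: center (0, -4/7), radius 1/42
Different reductions; not equal.


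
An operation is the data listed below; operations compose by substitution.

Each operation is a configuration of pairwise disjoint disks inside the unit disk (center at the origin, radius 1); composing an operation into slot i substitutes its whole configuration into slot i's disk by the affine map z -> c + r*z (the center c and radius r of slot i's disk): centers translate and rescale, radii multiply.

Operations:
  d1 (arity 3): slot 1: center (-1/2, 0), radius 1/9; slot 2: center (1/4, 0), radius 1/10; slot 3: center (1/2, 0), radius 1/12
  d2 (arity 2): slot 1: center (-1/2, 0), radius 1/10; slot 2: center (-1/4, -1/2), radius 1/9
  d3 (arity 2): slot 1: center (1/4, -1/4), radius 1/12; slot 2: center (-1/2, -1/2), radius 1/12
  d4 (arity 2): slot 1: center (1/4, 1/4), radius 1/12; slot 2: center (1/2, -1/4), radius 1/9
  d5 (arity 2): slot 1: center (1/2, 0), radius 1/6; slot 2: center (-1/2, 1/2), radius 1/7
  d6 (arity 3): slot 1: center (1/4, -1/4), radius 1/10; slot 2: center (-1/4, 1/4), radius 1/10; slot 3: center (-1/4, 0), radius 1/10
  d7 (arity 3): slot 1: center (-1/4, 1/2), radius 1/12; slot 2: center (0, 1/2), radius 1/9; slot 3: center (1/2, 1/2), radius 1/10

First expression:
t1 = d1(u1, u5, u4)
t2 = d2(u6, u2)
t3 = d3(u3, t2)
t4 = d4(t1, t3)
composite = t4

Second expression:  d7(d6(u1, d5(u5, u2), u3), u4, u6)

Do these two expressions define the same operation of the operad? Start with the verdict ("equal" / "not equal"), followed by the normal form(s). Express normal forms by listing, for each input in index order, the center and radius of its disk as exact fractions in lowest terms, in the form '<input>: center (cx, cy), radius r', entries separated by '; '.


not equal: they reduce to u1: center (5/24, 1/4), radius 1/108; u2: center (191/432, -67/216), radius 1/972; u3: center (19/36, -5/18), radius 1/108; u4: center (7/24, 1/4), radius 1/144; u5: center (13/48, 1/4), radius 1/120; u6: center (95/216, -11/36), radius 1/1080 and u1: center (-11/48, 23/48), radius 1/120; u2: center (-11/40, 21/40), radius 1/840; u3: center (-13/48, 1/2), radius 1/120; u4: center (0, 1/2), radius 1/9; u5: center (-4/15, 25/48), radius 1/720; u6: center (1/2, 1/2), radius 1/10

Reducing the first expression gives u1: center (5/24, 1/4), radius 1/108; u2: center (191/432, -67/216), radius 1/972; u3: center (19/36, -5/18), radius 1/108; u4: center (7/24, 1/4), radius 1/144; u5: center (13/48, 1/4), radius 1/120; u6: center (95/216, -11/36), radius 1/1080
Reducing the second expression gives u1: center (-11/48, 23/48), radius 1/120; u2: center (-11/40, 21/40), radius 1/840; u3: center (-13/48, 1/2), radius 1/120; u4: center (0, 1/2), radius 1/9; u5: center (-4/15, 25/48), radius 1/720; u6: center (1/2, 1/2), radius 1/10
The normal forms differ: not equal.


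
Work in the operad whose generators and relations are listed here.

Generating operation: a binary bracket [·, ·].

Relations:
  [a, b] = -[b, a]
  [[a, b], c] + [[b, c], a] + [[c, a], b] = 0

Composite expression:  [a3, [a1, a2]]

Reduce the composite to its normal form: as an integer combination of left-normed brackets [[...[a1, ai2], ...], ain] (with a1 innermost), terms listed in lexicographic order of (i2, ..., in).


-[[a1, a2], a3]

Expand each bracket as ab - ba; the a1-initial words give the coefficients.
Composite bracket: [a3, [a1, a2]]
Expanding via [a, b] = ab - ba: 4 signed words (2^2 = 4).
Coefficients come from the a1-initial words:
  a1a2a3 appears with sign -1, giving the term -[[a1, a2], a3]


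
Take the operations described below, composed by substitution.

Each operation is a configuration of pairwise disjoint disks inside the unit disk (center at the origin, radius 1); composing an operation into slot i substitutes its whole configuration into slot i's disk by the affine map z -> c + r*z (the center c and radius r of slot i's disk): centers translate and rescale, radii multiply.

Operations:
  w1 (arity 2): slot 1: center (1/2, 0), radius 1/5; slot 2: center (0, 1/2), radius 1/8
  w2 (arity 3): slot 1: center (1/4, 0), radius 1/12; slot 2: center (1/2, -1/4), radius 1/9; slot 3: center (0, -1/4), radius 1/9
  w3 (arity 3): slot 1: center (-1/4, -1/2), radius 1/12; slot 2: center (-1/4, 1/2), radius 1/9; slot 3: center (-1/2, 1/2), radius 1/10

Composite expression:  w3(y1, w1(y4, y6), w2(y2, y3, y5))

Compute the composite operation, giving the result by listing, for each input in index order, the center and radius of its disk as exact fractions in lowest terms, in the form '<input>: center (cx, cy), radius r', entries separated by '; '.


y1: center (-1/4, -1/2), radius 1/12; y2: center (-19/40, 1/2), radius 1/120; y3: center (-9/20, 19/40), radius 1/90; y4: center (-7/36, 1/2), radius 1/45; y5: center (-1/2, 19/40), radius 1/90; y6: center (-1/4, 5/9), radius 1/72

Each y-disk chains the slot maps above it in w3; radii multiply.
input y1: applying the 1 nested substitution gives center (-1/4, -1/2), radius 1/12
input y4: applying the 2 nested substitutions gives center (-7/36, 1/2), radius 1/45
input y6: applying the 2 nested substitutions gives center (-1/4, 5/9), radius 1/72
input y2: applying the 2 nested substitutions gives center (-19/40, 1/2), radius 1/120
input y3: applying the 2 nested substitutions gives center (-9/20, 19/40), radius 1/90
input y5: applying the 2 nested substitutions gives center (-1/2, 19/40), radius 1/90


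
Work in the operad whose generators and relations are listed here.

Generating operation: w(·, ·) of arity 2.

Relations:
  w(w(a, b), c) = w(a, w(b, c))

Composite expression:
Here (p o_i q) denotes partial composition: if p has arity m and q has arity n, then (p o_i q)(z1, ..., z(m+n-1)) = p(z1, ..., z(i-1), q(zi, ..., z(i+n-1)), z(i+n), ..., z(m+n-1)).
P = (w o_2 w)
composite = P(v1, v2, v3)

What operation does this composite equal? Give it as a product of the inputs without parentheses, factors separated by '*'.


Under associativity of w, the answer is the v's in reading order.
w(v2, v3) linearizes to v2 * v3
w(v1, w(v2, v3)) linearizes to v1 * v2 * v3

v1 * v2 * v3


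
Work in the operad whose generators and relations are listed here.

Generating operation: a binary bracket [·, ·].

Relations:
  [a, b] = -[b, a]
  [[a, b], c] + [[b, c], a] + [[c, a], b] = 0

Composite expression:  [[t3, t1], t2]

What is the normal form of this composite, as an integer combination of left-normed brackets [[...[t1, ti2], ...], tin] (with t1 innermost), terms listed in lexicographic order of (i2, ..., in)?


-[[t1, t3], t2]


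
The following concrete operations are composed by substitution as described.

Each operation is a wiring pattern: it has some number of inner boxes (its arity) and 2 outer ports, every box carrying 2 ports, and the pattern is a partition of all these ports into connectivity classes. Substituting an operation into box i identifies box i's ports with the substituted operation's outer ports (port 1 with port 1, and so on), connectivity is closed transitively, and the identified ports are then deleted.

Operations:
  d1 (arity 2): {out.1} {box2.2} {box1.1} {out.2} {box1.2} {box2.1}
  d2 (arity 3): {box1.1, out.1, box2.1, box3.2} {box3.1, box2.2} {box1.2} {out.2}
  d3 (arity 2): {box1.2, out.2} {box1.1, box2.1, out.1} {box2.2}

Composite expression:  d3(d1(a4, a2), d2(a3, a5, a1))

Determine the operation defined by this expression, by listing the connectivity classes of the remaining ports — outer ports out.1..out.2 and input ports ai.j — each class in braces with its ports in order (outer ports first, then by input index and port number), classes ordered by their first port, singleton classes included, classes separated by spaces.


Connectivity passes through glued d3-boundaries; trace each wire chain.
composing d1 on (a4, a2), with out.j its own outer ports: {out.1} {out.2} {a2.1} {a2.2} {a4.1} {a4.2}
composing d2 on (a3, a5, a1), with out.j its own outer ports: {out.1, a1.2, a3.1, a5.1} {out.2} {a1.1, a5.2} {a3.2}
composing d3 on (a4, a2, a3, a5, a1), with out.j its own outer ports: {out.1, a1.2, a3.1, a5.1} {out.2} {a1.1, a5.2} {a2.1} {a2.2} {a3.2} {a4.1} {a4.2}

{out.1, a1.2, a3.1, a5.1} {out.2} {a1.1, a5.2} {a2.1} {a2.2} {a3.2} {a4.1} {a4.2}


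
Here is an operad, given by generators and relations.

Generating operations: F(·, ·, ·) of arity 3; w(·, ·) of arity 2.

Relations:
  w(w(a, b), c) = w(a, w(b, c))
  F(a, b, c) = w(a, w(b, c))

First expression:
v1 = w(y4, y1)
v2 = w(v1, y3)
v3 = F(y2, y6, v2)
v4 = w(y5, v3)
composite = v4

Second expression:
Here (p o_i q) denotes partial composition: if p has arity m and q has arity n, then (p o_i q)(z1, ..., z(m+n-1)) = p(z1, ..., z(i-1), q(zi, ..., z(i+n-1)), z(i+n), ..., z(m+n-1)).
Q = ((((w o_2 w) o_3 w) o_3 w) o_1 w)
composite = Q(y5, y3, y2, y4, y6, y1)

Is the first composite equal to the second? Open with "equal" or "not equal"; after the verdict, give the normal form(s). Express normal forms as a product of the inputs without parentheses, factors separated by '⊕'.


The first expression reduces to y5 ⊕ y2 ⊕ y6 ⊕ y4 ⊕ y1 ⊕ y3
The second expression reduces to y5 ⊕ y3 ⊕ y2 ⊕ y4 ⊕ y6 ⊕ y1
Distinct normal forms: not equal.

not equal — first y5 ⊕ y2 ⊕ y6 ⊕ y4 ⊕ y1 ⊕ y3, second y5 ⊕ y3 ⊕ y2 ⊕ y4 ⊕ y6 ⊕ y1
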